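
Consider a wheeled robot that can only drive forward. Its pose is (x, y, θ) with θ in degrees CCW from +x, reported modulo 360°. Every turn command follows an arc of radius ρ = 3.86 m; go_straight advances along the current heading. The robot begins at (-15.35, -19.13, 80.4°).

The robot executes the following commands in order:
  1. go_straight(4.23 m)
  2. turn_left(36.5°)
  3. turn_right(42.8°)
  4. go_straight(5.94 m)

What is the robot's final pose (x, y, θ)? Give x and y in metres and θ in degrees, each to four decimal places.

set_pose: (x, y, θ) = (-15.3500, -19.1300, 80.4000°), ρ = 3.86
go_straight(4.23): x += 4.23·cos θ, y += 4.23·sin θ → (-14.6446, -14.9592, 80.4000°)
turn_left(36.5°): centre at ρ to the left, rotate +36.5° → (-15.0082, -12.5691, 116.9000°)
turn_right(42.8°): centre at ρ to the right, rotate −42.8° → (-15.2782, -9.7652, 74.1000°)
go_straight(5.94): x += 5.94·cos θ, y += 5.94·sin θ → (-13.6508, -4.0525, 74.1000°)

(-13.6508, -4.0525, 74.1000°)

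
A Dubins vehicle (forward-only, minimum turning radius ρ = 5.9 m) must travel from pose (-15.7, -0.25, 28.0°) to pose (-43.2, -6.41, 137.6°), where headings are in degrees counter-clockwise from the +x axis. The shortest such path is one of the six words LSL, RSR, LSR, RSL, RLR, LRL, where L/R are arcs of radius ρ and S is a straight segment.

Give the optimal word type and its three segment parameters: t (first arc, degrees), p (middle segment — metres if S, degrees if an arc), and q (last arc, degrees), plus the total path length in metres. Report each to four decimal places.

LSR: t = 203.2666°, p = 18.4545 m, q = 93.6666°, L = 49.0310 m

Let ψ = atan2(Δy, Δx) = atan2(-6.16, -27.50) = -167.3742° be the start→goal bearing.
Normalize: d = |goal − start| / ρ = 28.181476/5.9 = 4.776521, α = (θ_start − ψ) mod 360° = 195.3742° = 3.409922 rad, β = (θ_goal − ψ) mod 360° = 304.9742° = 5.322803 rad.
Common terms: sin α = -0.265121, cos α = -0.964215, sin β = -0.819411, cos β = 0.573207, cos(α−β) = -0.335452, d² = 22.815157. Work in radians in the unit-radius frame; every candidate has L = ρ·(t + p + q).
LSL: p² = 2 + d² − 2cos(α−β) + 2d(sin α − sin β) = 30.781209; p = √p² = 5.548082; φ = atan2(cos β − cos α, d + sin α − sin β) = 0.280784 rad; t = (φ − α) mod 2π = 3.154047 rad, q = (β − φ) mod 2π = 5.042020 rad → L = 5.9·(3.154047 + 5.548082 + 5.042020) = 5.9·13.744148 = 81.090471 m
RSR: p² = 2 + d² − 2cos(α−β) + 2d(sin β − sin α) = 20.190911; p = √p² = 4.493430; φ = atan2(cos α − cos β, d − sin α + sin β) = -0.349203 rad; t = (α − φ) mod 2π = 3.759125 rad, q = (φ − β) mod 2π = 0.611179 rad → L = 5.9·(3.759125 + 4.493430 + 0.611179) = 5.9·8.863734 = 52.296032 m
LSR: p² = d² − 2 + 2cos(α−β) + 2d(sin α + sin β) = 9.783673; p = √p² = 3.127886; φ = atan2(−cos α − cos β, d + sin α + sin β) − atan2(−2, p) = 0.674408 rad; t = (φ − α) mod 2π = 3.547671 rad, q = (φ − β) mod 2π = 1.634790 rad → L = 5.9·(3.547671 + 3.127886 + 1.634790) = 5.9·8.310347 = 49.031048 m
RSL: p² = d² − 2 + 2cos(α−β) − 2d(sin α + sin β) = 30.504834; p = √p² = 5.523118; φ = atan2(cos α + cos β, d − sin α − sin β) − atan2(2, p) = -0.414040 rad; t = (α − φ) mod 2π = 3.823963 rad, q = (β − φ) mod 2π = 5.736844 rad → L = 5.9·(3.823963 + 5.523118 + 5.736844) = 5.9·15.083924 = 88.995154 m
RLR: c = (6 − d² + 2cos(α−β) + 2d(sin α − sin β))/8 = -1.523864, |c| > 1 → infeasible
LRL: c = (6 − d² + 2cos(α−β) − 2d(sin α − sin β))/8 = -2.847651, |c| > 1 → infeasible
Shortest: LSR with L = 49.031048 m ≈ 49.0310 m
Convert LSR to answer units (arcs ×180/π): t = 3.547671·180/π = 203.2666°, p = ρ·p = 5.9·3.127886 = 18.4545 m, q = 1.634790·180/π = 93.6666°, L = 49.0310 m.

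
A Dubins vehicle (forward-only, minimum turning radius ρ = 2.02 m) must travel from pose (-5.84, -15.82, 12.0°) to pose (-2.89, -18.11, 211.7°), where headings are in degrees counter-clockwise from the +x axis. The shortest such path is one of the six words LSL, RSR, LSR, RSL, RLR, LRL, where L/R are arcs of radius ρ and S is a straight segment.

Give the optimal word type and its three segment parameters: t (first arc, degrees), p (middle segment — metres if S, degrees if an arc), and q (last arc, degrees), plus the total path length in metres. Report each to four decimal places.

LRL: t = 47.3570°, p = 225.6752°, q = 18.0182°, L = 10.2612 m

Let ψ = atan2(Δy, Δx) = atan2(-2.29, 2.95) = -37.8212° be the start→goal bearing.
Normalize: d = |goal − start| / ρ = 3.734515/2.02 = 1.848770, α = (θ_start − ψ) mod 360° = 49.8212° = 0.869543 rad, β = (θ_goal − ψ) mod 360° = 249.5212° = 4.354966 rad.
Common terms: sin α = 0.764034, cos α = 0.645176, sin β = -0.936801, cos β = -0.349861, cos(α−β) = -0.941471, d² = 3.417949. Work in radians in the unit-radius frame; every candidate has L = ρ·(t + p + q).
LSL: p² = 2 + d² − 2cos(α−β) + 2d(sin α − sin β) = 13.589798; p = √p² = 3.686434; φ = atan2(cos β − cos α, d + sin α − sin β) = -0.273308 rad; t = (φ − α) mod 2π = 5.140334 rad, q = (β − φ) mod 2π = 4.628274 rad → L = 2.02·(5.140334 + 3.686434 + 4.628274) = 2.02·13.455042 = 27.179185 m
RSR: p² = 2 + d² − 2cos(α−β) + 2d(sin β − sin α) = 1.011983; p = √p² = 1.005974; φ = atan2(cos α − cos β, d − sin α + sin β) = 1.423206 rad; t = (α − φ) mod 2π = 5.729523 rad, q = (φ − β) mod 2π = 3.351425 rad → L = 2.02·(5.729523 + 1.005974 + 3.351425) = 2.02·10.086922 = 20.375582 m
LSR: p² = d² − 2 + 2cos(α−β) + 2d(sin α + sin β) = -1.103805 < 0 → infeasible
RSL: p² = d² − 2 + 2cos(α−β) − 2d(sin α + sin β) = 0.173821; p = √p² = 0.416919; φ = atan2(cos α + cos β, d − sin α − sin β) − atan2(2, p) = -1.220222 rad; t = (α − φ) mod 2π = 2.089765 rad, q = (β − φ) mod 2π = 5.575188 rad → L = 2.02·(2.089765 + 0.416919 + 5.575188) = 2.02·8.081872 = 16.325382 m
RLR: c = (6 − d² + 2cos(α−β) + 2d(sin α − sin β))/8 = 0.873502; p = 2π − arccos c = 5.774739 rad; φ = atan2(cos α − cos β, d − sin α + sin β) = 1.423206 rad; t = (α − φ + p/2) mod 2π = 2.333707 rad, q = (α − β − t + p) mod 2π = 6.238795 rad → L = 2.02·(2.333707 + 5.774739 + 6.238795) = 2.02·14.347242 = 28.981428 m
LRL: c = (6 − d² + 2cos(α−β) − 2d(sin α − sin β))/8 = -0.698725; p = 2π − arccos c = 3.938776 rad; φ = atan2(cos β − cos α, d + sin α − sin β) = -0.273308 rad; t = (φ − α + p/2) mod 2π = 0.826536 rad, q = (β − α − t + p) mod 2π = 0.314477 rad → L = 2.02·(0.826536 + 3.938776 + 0.314477) = 2.02·5.079789 = 10.261173 m
Shortest: LRL with L = 10.261173 m ≈ 10.2612 m
Convert LRL to answer units (arcs ×180/π): t = 0.826536·180/π = 47.3570°, p = 3.938776·180/π = 225.6752°, q = 0.314477·180/π = 18.0182°, L = 10.2612 m.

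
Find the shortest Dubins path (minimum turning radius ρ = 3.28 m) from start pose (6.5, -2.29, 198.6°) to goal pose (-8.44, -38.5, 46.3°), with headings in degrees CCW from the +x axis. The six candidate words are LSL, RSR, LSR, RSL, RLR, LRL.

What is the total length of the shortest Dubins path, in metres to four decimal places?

Let ψ = atan2(Δy, Δx) = atan2(-36.21, -14.94) = -112.4207° be the start→goal bearing.
Normalize: d = |goal − start| / ρ = 39.171006/3.28 = 11.942380, α = (θ_start − ψ) mod 360° = 311.0207° = 5.428335 rad, β = (θ_goal − ψ) mod 360° = 158.7207° = 2.770199 rad.
Common terms: sin α = -0.754472, cos α = 0.656332, sin β = 0.362914, cos β = -0.931822, cos(α−β) = -0.885394, d² = 142.620436. Work in radians in the unit-radius frame; every candidate has L = ρ·(t + p + q).
LSL: p² = 2 + d² − 2cos(α−β) + 2d(sin α − sin β) = 119.702708; p = √p² = 10.940873; φ = atan2(cos β − cos α, d + sin α − sin β) = -0.145673 rad; t = (φ − α) mod 2π = 0.709177 rad, q = (β − φ) mod 2π = 2.915872 rad → L = 3.28·(0.709177 + 10.940873 + 2.915872) = 3.28·14.565922 = 47.776225 m
RSR: p² = 2 + d² − 2cos(α−β) + 2d(sin β − sin α) = 173.079739; p = √p² = 13.155977; φ = atan2(cos α − cos β, d − sin α + sin β) = 0.121012 rad; t = (α − φ) mod 2π = 5.307323 rad, q = (φ − β) mod 2π = 3.633999 rad → L = 3.28·(5.307323 + 13.155977 + 3.633999) = 3.28·22.097299 = 72.479141 m
LSR: p² = d² − 2 + 2cos(α−β) + 2d(sin α + sin β) = 129.497381; p = √p² = 11.379692; φ = atan2(−cos α − cos β, d + sin α + sin β) − atan2(−2, p) = 0.197821 rad; t = (φ − α) mod 2π = 1.052671 rad, q = (φ − β) mod 2π = 3.710807 rad → L = 3.28·(1.052671 + 11.379692 + 3.710807) = 3.28·16.143169 = 52.949595 m
RSL: p² = d² − 2 + 2cos(α−β) − 2d(sin α + sin β) = 148.201917; p = √p² = 12.173821; φ = atan2(cos α + cos β, d − sin α − sin β) − atan2(2, p) = -0.185165 rad; t = (α − φ) mod 2π = 5.613500 rad, q = (β − φ) mod 2π = 2.955364 rad → L = 3.28·(5.613500 + 12.173821 + 2.955364) = 3.28·20.742685 = 68.036006 m
RLR: c = (6 − d² + 2cos(α−β) + 2d(sin α − sin β))/8 = -20.634967, |c| > 1 → infeasible
LRL: c = (6 − d² + 2cos(α−β) − 2d(sin α − sin β))/8 = -13.962839, |c| > 1 → infeasible
Shortest: LSL with L = 47.776225 m ≈ 47.7762 m

47.7762 m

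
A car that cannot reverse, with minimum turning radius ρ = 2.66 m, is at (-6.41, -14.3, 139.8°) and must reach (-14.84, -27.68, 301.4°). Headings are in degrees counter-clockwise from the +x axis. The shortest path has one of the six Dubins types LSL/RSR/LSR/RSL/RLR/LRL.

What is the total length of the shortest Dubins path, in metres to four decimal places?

18.4105 m

Let ψ = atan2(Δy, Δx) = atan2(-13.38, -8.43) = -122.2128° be the start→goal bearing.
Normalize: d = |goal − start| / ρ = 15.814212/2.66 = 5.945192, α = (θ_start − ψ) mod 360° = 262.0128° = 4.572985 rad, β = (θ_goal − ψ) mod 360° = 63.6128° = 1.110252 rad.
Common terms: sin α = -0.990299, cos α = -0.138952, sin β = 0.895811, cos β = 0.444436, cos(α−β) = -0.948876, d² = 35.345313. Work in radians in the unit-radius frame; every candidate has L = ρ·(t + p + q).
LSL: p² = 2 + d² − 2cos(α−β) + 2d(sin α − sin β) = 16.816493; p = √p² = 4.100792; φ = atan2(cos β − cos α, d + sin α − sin β) = 0.142747 rad; t = (φ − α) mod 2π = 1.852946 rad, q = (β − φ) mod 2π = 0.967506 rad → L = 2.66·(1.852946 + 4.100792 + 0.967506) = 2.66·6.921244 = 18.410509 m
RSR: p² = 2 + d² − 2cos(α−β) + 2d(sin β − sin α) = 61.669638; p = √p² = 7.853002; φ = atan2(cos α − cos β, d − sin α + sin β) = -0.074357 rad; t = (α − φ) mod 2π = 4.647343 rad, q = (φ − β) mod 2π = 5.098576 rad → L = 2.66·(4.647343 + 7.853002 + 5.098576) = 2.66·17.598920 = 46.813128 m
LSR: p² = d² − 2 + 2cos(α−β) + 2d(sin α + sin β) = 30.324060; p = √p² = 5.506729; φ = atan2(−cos α − cos β, d + sin α + sin β) − atan2(−2, p) = 0.296213 rad; t = (φ − α) mod 2π = 2.006413 rad, q = (φ − β) mod 2π = 5.469146 rad → L = 2.66·(2.006413 + 5.506729 + 5.469146) = 2.66·12.982287 = 34.532884 m
RSL: p² = d² − 2 + 2cos(α−β) − 2d(sin α + sin β) = 32.571063; p = √p² = 5.707106; φ = atan2(cos α + cos β, d − sin α − sin β) − atan2(2, p) = -0.286531 rad; t = (α − φ) mod 2π = 4.859516 rad, q = (β − φ) mod 2π = 1.396783 rad → L = 2.66·(4.859516 + 5.707106 + 1.396783) = 2.66·11.963405 = 31.822659 m
RLR: c = (6 − d² + 2cos(α−β) + 2d(sin α − sin β))/8 = -6.708705, |c| > 1 → infeasible
LRL: c = (6 − d² + 2cos(α−β) − 2d(sin α − sin β))/8 = -1.102062, |c| > 1 → infeasible
Shortest: LSL with L = 18.410509 m ≈ 18.4105 m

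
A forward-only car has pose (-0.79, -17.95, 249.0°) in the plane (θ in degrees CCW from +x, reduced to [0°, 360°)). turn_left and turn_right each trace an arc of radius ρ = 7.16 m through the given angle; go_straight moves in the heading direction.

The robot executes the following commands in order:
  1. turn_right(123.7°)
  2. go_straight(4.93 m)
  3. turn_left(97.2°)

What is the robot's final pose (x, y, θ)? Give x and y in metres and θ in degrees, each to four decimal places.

set_pose: (x, y, θ) = (-0.7900, -17.9500, 249.0000°), ρ = 7.16
turn_right(123.7°): centre at ρ to the right, rotate −123.7° → (-13.3180, -19.5215, 125.3000°)
go_straight(4.93): x += 4.93·cos θ, y += 4.93·sin θ → (-16.1668, -15.4980, 125.3000°)
turn_left(97.2°): centre at ρ to the left, rotate +97.2° → (-26.8476, -14.3565, 222.5000°)

(-26.8476, -14.3565, 222.5000°)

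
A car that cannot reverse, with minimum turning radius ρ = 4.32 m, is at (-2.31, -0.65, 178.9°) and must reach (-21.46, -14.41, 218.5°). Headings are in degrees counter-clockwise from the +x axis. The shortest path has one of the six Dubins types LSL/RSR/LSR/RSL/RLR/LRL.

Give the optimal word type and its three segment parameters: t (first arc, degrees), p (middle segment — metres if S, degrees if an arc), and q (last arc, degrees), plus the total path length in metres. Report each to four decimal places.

LSL: t = 39.1563°, p = 20.7997 m, q = 0.4437°, L = 23.7855 m

Let ψ = atan2(Δy, Δx) = atan2(-13.76, -19.15) = -144.3013° be the start→goal bearing.
Normalize: d = |goal − start| / ρ = 23.580927/4.32 = 5.458548, α = (θ_start − ψ) mod 360° = 323.2013° = 5.640927 rad, β = (θ_goal − ψ) mod 360° = 2.8013° = 0.048892 rad.
Common terms: sin α = -0.599005, cos α = 0.800745, sin β = 0.048873, cos β = 0.998805, cos(α−β) = 0.770513, d² = 29.795744. Work in radians in the unit-radius frame; every candidate has L = ρ·(t + p + q).
LSL: p² = 2 + d² − 2cos(α−β) + 2d(sin α − sin β) = 23.181772; p = √p² = 4.814745; φ = atan2(cos β − cos α, d + sin α − sin β) = 0.041148 rad; t = (φ − α) mod 2π = 0.683406 rad, q = (β − φ) mod 2π = 0.007745 rad → L = 4.32·(0.683406 + 4.814745 + 0.007745) = 4.32·5.505896 = 23.785469 m
RSR: p² = 2 + d² − 2cos(α−β) + 2d(sin β − sin α) = 37.327663; p = √p² = 6.109637; φ = atan2(cos α − cos β, d − sin α + sin β) = -0.032423 rad; t = (α − φ) mod 2π = 5.673351 rad, q = (φ − β) mod 2π = 6.201870 rad → L = 4.32·(5.673351 + 6.109637 + 6.201870) = 4.32·17.984857 = 77.694583 m
LSR: p² = d² − 2 + 2cos(α−β) + 2d(sin α + sin β) = 23.330924; p = √p² = 4.830210; φ = atan2(−cos α − cos β, d + sin α + sin β) − atan2(−2, p) = 0.041160 rad; t = (φ − α) mod 2π = 0.683418 rad, q = (φ − β) mod 2π = 6.275453 rad → L = 4.32·(0.683418 + 4.830210 + 6.275453) = 4.32·11.789081 = 50.928829 m
RSL: p² = d² − 2 + 2cos(α−β) − 2d(sin α + sin β) = 35.342617; p = √p² = 5.944966; φ = atan2(cos α + cos β, d − sin α − sin β) − atan2(2, p) = -0.033535 rad; t = (α − φ) mod 2π = 5.674462 rad, q = (β − φ) mod 2π = 0.082427 rad → L = 4.32·(5.674462 + 5.944966 + 0.082427) = 4.32·11.701855 = 50.552012 m
RLR: c = (6 − d² + 2cos(α−β) + 2d(sin α − sin β))/8 = -3.665958, |c| > 1 → infeasible
LRL: c = (6 − d² + 2cos(α−β) − 2d(sin α − sin β))/8 = -1.897722, |c| > 1 → infeasible
Shortest: LSL with L = 23.785469 m ≈ 23.7855 m
Convert LSL to answer units (arcs ×180/π): t = 0.683406·180/π = 39.1563°, p = ρ·p = 4.32·4.814745 = 20.7997 m, q = 0.007745·180/π = 0.4437°, L = 23.7855 m.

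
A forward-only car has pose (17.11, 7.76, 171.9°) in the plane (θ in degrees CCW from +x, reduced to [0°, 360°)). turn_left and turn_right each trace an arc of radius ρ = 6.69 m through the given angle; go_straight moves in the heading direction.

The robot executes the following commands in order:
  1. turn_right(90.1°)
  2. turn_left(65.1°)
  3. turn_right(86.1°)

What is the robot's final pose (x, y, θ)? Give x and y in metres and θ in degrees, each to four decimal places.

set_pose: (x, y, θ) = (17.1100, 7.7600, 171.9000°), ρ = 6.69
turn_right(90.1°): centre at ρ to the right, rotate −90.1° → (11.4310, 15.3374, 81.8000°)
turn_left(65.1°): centre at ρ to the left, rotate +65.1° → (8.4628, 21.8960, 146.9000°)
turn_right(86.1°): centre at ρ to the right, rotate −86.1° → (6.2764, 30.7641, 60.8000°)

(6.2764, 30.7641, 60.8000°)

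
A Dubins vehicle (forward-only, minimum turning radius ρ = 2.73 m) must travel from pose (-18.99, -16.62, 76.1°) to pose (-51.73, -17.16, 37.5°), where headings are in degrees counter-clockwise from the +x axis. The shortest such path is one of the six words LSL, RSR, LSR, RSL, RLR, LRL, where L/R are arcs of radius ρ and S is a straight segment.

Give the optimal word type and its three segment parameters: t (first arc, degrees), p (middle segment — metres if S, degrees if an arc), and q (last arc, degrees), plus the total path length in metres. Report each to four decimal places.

Let ψ = atan2(Δy, Δx) = atan2(-0.54, -32.74) = -179.0551° be the start→goal bearing.
Normalize: d = |goal − start| / ρ = 32.744453/2.73 = 11.994305, α = (θ_start − ψ) mod 360° = 255.1551° = 4.453296 rad, β = (θ_goal − ψ) mod 360° = 216.5551° = 3.779599 rad.
Common terms: sin α = -0.966623, cos α = -0.256204, sin β = -0.595595, cos β = -0.803285, cos(α−β) = 0.781520, d² = 143.863355. Work in radians in the unit-radius frame; every candidate has L = ρ·(t + p + q).
LSL: p² = 2 + d² − 2cos(α−β) + 2d(sin α − sin β) = 135.399878; p = √p² = 11.636145; φ = atan2(cos β − cos α, d + sin α − sin β) = -0.047033 rad; t = (φ − α) mod 2π = 1.782856 rad, q = (β − φ) mod 2π = 3.826632 rad → L = 2.73·(1.782856 + 11.636145 + 3.826632) = 2.73·17.245634 = 47.080580 m
RSR: p² = 2 + d² − 2cos(α−β) + 2d(sin β − sin α) = 153.200751; p = √p² = 12.377429; φ = atan2(cos α − cos β, d − sin α + sin β) = 0.044214 rad; t = (α − φ) mod 2π = 4.409082 rad, q = (φ − β) mod 2π = 2.547801 rad → L = 2.73·(4.409082 + 12.377429 + 2.547801) = 2.73·19.334311 = 52.782670 m
LSR: p² = d² − 2 + 2cos(α−β) + 2d(sin α + sin β) = 105.950958; p = √p² = 10.293248; φ = atan2(−cos α − cos β, d + sin α + sin β) − atan2(−2, p) = 0.293124 rad; t = (φ − α) mod 2π = 2.123014 rad, q = (φ − β) mod 2π = 2.796711 rad → L = 2.73·(2.123014 + 10.293248 + 2.796711) = 2.73·15.212972 = 41.531415 m
RSL: p² = d² − 2 + 2cos(α−β) − 2d(sin α + sin β) = 180.901834; p = √p² = 13.449975; φ = atan2(cos α + cos β, d − sin α − sin β) − atan2(2, p) = -0.225612 rad; t = (α − φ) mod 2π = 4.678908 rad, q = (β − φ) mod 2π = 4.005211 rad → L = 2.73·(4.678908 + 13.449975 + 4.005211) = 2.73·22.134095 = 60.426080 m
RLR: c = (6 − d² + 2cos(α−β) + 2d(sin α − sin β))/8 = -18.150094, |c| > 1 → infeasible
LRL: c = (6 − d² + 2cos(α−β) − 2d(sin α − sin β))/8 = -15.924985, |c| > 1 → infeasible
Shortest: LSR with L = 41.531415 m ≈ 41.5314 m
Convert LSR to answer units (arcs ×180/π): t = 2.123014·180/π = 121.6397°, p = ρ·p = 2.73·10.293248 = 28.1006 m, q = 2.796711·180/π = 160.2397°, L = 41.5314 m.

LSR: t = 121.6397°, p = 28.1006 m, q = 160.2397°, L = 41.5314 m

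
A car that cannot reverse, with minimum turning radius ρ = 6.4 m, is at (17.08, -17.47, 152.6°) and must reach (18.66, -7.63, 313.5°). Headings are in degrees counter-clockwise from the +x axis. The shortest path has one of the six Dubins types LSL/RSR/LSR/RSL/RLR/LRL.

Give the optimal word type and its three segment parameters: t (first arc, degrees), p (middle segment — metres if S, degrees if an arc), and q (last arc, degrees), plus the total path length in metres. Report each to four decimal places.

Let ψ = atan2(Δy, Δx) = atan2(9.84, 1.58) = 80.8779° be the start→goal bearing.
Normalize: d = |goal − start| / ρ = 9.966042/6.4 = 1.557194, α = (θ_start − ψ) mod 360° = 71.7221° = 1.251786 rad, β = (θ_goal − ψ) mod 360° = 232.6221° = 4.060021 rad.
Common terms: sin α = 0.949546, cos α = 0.313627, sin β = -0.794648, cos β = -0.607070, cos(α−β) = -0.944949, d² = 2.424854. Work in radians in the unit-radius frame; every candidate has L = ρ·(t + p + q).
LSL: p² = 2 + d² − 2cos(α−β) + 2d(sin α − sin β) = 11.746851; p = √p² = 3.427368; φ = atan2(cos β − cos α, d + sin α − sin β) = -0.271971 rad; t = (φ − α) mod 2π = 4.759428 rad, q = (β − φ) mod 2π = 4.331992 rad → L = 6.4·(4.759428 + 3.427368 + 4.331992) = 6.4·12.518788 = 80.120243 m
RSR: p² = 2 + d² − 2cos(α−β) + 2d(sin β − sin α) = 0.882651; p = √p² = 0.939495; φ = atan2(cos α − cos β, d − sin α + sin β) = 1.771178 rad; t = (α − φ) mod 2π = 5.763793 rad, q = (φ − β) mod 2π = 3.994343 rad → L = 6.4·(5.763793 + 0.939495 + 3.994343) = 6.4·10.697631 = 68.464840 m
LSR: p² = d² − 2 + 2cos(α−β) + 2d(sin α + sin β) = -0.982632 < 0 → infeasible
RSL: p² = d² − 2 + 2cos(α−β) − 2d(sin α + sin β) = -1.947456 < 0 → infeasible
RLR: c = (6 − d² + 2cos(α−β) + 2d(sin α − sin β))/8 = 0.889669; p = 2π − arccos c = 5.809008 rad; φ = atan2(cos α − cos β, d − sin α + sin β) = 1.771178 rad; t = (α − φ + p/2) mod 2π = 2.385112 rad, q = (α − β − t + p) mod 2π = 0.615661 rad → L = 6.4·(2.385112 + 5.809008 + 0.615661) = 6.4·8.809781 = 56.382597 m
LRL: c = (6 − d² + 2cos(α−β) − 2d(sin α − sin β))/8 = -0.468356; p = 2π − arccos c = 4.224959 rad; φ = atan2(cos β − cos α, d + sin α − sin β) = -0.271971 rad; t = (φ − α + p/2) mod 2π = 0.588722 rad, q = (β − α − t + p) mod 2π = 0.161287 rad → L = 6.4·(0.588722 + 4.224959 + 0.161287) = 6.4·4.974968 = 31.839796 m
Shortest: LRL with L = 31.839796 m ≈ 31.8398 m
Convert LRL to answer units (arcs ×180/π): t = 0.588722·180/π = 33.7313°, p = 4.224959·180/π = 242.0723°, q = 0.161287·180/π = 9.2410°, L = 31.8398 m.

LRL: t = 33.7313°, p = 242.0723°, q = 9.2410°, L = 31.8398 m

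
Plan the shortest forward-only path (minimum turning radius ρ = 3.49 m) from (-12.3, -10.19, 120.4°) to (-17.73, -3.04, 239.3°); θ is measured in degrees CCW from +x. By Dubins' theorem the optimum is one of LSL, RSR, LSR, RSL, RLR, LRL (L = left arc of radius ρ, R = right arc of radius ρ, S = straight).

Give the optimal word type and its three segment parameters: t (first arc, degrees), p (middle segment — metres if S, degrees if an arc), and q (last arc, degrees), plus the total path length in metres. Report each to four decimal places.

Let ψ = atan2(Δy, Δx) = atan2(7.15, -5.43) = 127.2145° be the start→goal bearing.
Normalize: d = |goal − start| / ρ = 8.978162/3.49 = 2.572539, α = (θ_start − ψ) mod 360° = 353.1855° = 6.164250 rad, β = (θ_goal − ψ) mod 360° = 112.0855° = 1.956261 rad.
Common terms: sin α = -0.118655, cos α = 0.992935, sin β = 0.926624, cos β = -0.375990, cos(α−β) = -0.483282, d² = 6.617959. Work in radians in the unit-radius frame; every candidate has L = ρ·(t + p + q).
LSL: p² = 2 + d² − 2cos(α−β) + 2d(sin α − sin β) = 4.206479; p = √p² = 2.050970; φ = atan2(cos β − cos α, d + sin α − sin β) = -0.730782 rad; t = (φ − α) mod 2π = 5.671339 rad, q = (β − φ) mod 2π = 2.687043 rad → L = 3.49·(5.671339 + 2.050970 + 2.687043) = 3.49·10.409352 = 36.328639 m
RSR: p² = 2 + d² − 2cos(α−β) + 2d(sin β − sin α) = 14.962568; p = √p² = 3.868148; φ = atan2(cos α − cos β, d − sin α + sin β) = 0.361734 rad; t = (α − φ) mod 2π = 5.802515 rad, q = (φ − β) mod 2π = 4.688659 rad → L = 3.49·(5.802515 + 3.868148 + 4.688659) = 3.49·14.359322 = 50.114034 m
LSR: p² = d² − 2 + 2cos(α−β) + 2d(sin α + sin β) = 7.808455; p = √p² = 2.794361; φ = atan2(−cos α − cos β, d + sin α + sin β) − atan2(−2, p) = 0.440689 rad; t = (φ − α) mod 2π = 0.559625 rad, q = (φ − β) mod 2π = 4.767613 rad → L = 3.49·(0.559625 + 2.794361 + 4.767613) = 3.49·8.121599 = 28.344381 m
RSL: p² = d² − 2 + 2cos(α−β) − 2d(sin α + sin β) = -0.505667 < 0 → infeasible
RLR: c = (6 − d² + 2cos(α−β) + 2d(sin α − sin β))/8 = -0.870321; p = 2π − arccos c = 3.656535 rad; φ = atan2(cos α − cos β, d − sin α + sin β) = 0.361734 rad; t = (α − φ + p/2) mod 2π = 1.347598 rad, q = (α − β − t + p) mod 2π = 0.233741 rad → L = 3.49·(1.347598 + 3.656535 + 0.233741) = 3.49·5.237874 = 18.280180 m
LRL: c = (6 − d² + 2cos(α−β) − 2d(sin α − sin β))/8 = 0.474190; p = 2π − arccos c = 5.206433 rad; φ = atan2(cos β − cos α, d + sin α − sin β) = -0.730782 rad; t = (φ − α + p/2) mod 2π = 1.991370 rad, q = (β − α − t + p) mod 2π = 5.290260 rad → L = 3.49·(1.991370 + 5.206433 + 5.290260) = 3.49·12.488062 = 43.583337 m
Shortest: RLR with L = 18.280180 m ≈ 18.2802 m
Convert RLR to answer units (arcs ×180/π): t = 1.347598·180/π = 77.2117°, p = 3.656535·180/π = 209.5040°, q = 0.233741·180/π = 13.3924°, L = 18.2802 m.

RLR: t = 77.2117°, p = 209.5040°, q = 13.3924°, L = 18.2802 m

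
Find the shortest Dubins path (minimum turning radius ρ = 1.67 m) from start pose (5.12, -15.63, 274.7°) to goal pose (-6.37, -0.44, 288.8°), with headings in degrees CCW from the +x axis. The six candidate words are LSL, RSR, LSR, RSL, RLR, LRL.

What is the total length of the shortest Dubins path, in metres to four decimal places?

27.7694 m

Let ψ = atan2(Δy, Δx) = atan2(15.19, -11.49) = 127.1045° be the start→goal bearing.
Normalize: d = |goal − start| / ρ = 19.046160/1.67 = 11.404886, α = (θ_start − ψ) mod 360° = 147.5955° = 2.576027 rad, β = (θ_goal − ψ) mod 360° = 161.6955° = 2.822118 rad.
Common terms: sin α = 0.535894, cos α = -0.844285, sin β = 0.314068, cos β = -0.949401, cos(α−β) = 0.969872, d² = 130.071426. Work in radians in the unit-radius frame; every candidate has L = ρ·(t + p + q).
LSL: p² = 2 + d² − 2cos(α−β) + 2d(sin α − sin β) = 135.191483; p = √p² = 11.627187; φ = atan2(cos β − cos α, d + sin α − sin β) = -0.009041 rad; t = (φ − α) mod 2π = 3.698118 rad, q = (β − φ) mod 2π = 2.831159 rad → L = 1.67·(3.698118 + 11.627187 + 2.831159) = 1.67·18.156464 = 30.321295 m
RSR: p² = 2 + d² − 2cos(α−β) + 2d(sin β − sin α) = 125.071881; p = √p² = 11.183554; φ = atan2(cos α − cos β, d − sin α + sin β) = 0.009399 rad; t = (α − φ) mod 2π = 2.566627 rad, q = (φ − β) mod 2π = 3.470466 rad → L = 1.67·(2.566627 + 11.183554 + 3.470466) = 1.67·17.220648 = 28.758482 m
LSR: p² = d² − 2 + 2cos(α−β) + 2d(sin α + sin β) = 149.398597; p = √p² = 12.222872; φ = atan2(−cos α − cos β, d + sin α + sin β) − atan2(−2, p) = 0.307524 rad; t = (φ − α) mod 2π = 4.014682 rad, q = (φ − β) mod 2π = 3.768591 rad → L = 1.67·(4.014682 + 12.222872 + 3.768591) = 1.67·20.006145 = 33.410263 m
RSL: p² = d² − 2 + 2cos(α−β) − 2d(sin α + sin β) = 110.623743; p = √p² = 10.517782; φ = atan2(cos α + cos β, d − sin α − sin β) − atan2(2, p) = -0.356241 rad; t = (α − φ) mod 2π = 2.932268 rad, q = (β − φ) mod 2π = 3.178359 rad → L = 1.67·(2.932268 + 10.517782 + 3.178359) = 1.67·16.628409 = 27.769443 m
RLR: c = (6 − d² + 2cos(α−β) + 2d(sin α − sin β))/8 = -14.633985, |c| > 1 → infeasible
LRL: c = (6 − d² + 2cos(α−β) − 2d(sin α − sin β))/8 = -15.898935, |c| > 1 → infeasible
Shortest: RSL with L = 27.769443 m ≈ 27.7694 m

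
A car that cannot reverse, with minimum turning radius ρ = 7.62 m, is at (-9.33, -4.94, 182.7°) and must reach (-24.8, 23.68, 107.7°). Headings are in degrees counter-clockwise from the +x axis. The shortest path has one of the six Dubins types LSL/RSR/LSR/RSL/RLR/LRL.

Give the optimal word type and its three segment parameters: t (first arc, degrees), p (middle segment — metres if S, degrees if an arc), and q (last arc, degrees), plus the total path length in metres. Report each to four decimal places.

RSR: t = 74.0956°, p = 24.6113 m, q = 0.9044°, L = 34.5858 m

Let ψ = atan2(Δy, Δx) = atan2(28.62, -15.47) = 118.3926° be the start→goal bearing.
Normalize: d = |goal − start| / ρ = 32.533449/7.62 = 4.269481, α = (θ_start − ψ) mod 360° = 64.3074° = 1.122376 rad, β = (θ_goal − ψ) mod 360° = 349.3074° = 6.096564 rad.
Common terms: sin α = 0.901133, cos α = 0.433543, sin β = -0.185540, cos β = 0.982637, cos(α−β) = 0.258819, d² = 18.228472. Work in radians in the unit-radius frame; every candidate has L = ρ·(t + p + q).
LSL: p² = 2 + d² − 2cos(α−β) + 2d(sin α − sin β) = 28.989892; p = √p² = 5.384226; φ = atan2(cos β − cos α, d + sin α − sin β) = 0.102160 rad; t = (φ − α) mod 2π = 5.262969 rad, q = (β − φ) mod 2π = 5.994405 rad → L = 7.62·(5.262969 + 5.384226 + 5.994405) = 7.62·16.641600 = 126.808991 m
RSR: p² = 2 + d² − 2cos(α−β) + 2d(sin β − sin α) = 10.431776; p = √p² = 3.229826; φ = atan2(cos α − cos β, d − sin α + sin β) = -0.170837 rad; t = (α − φ) mod 2π = 1.293213 rad, q = (φ − β) mod 2π = 0.015784 rad → L = 7.62·(1.293213 + 3.229826 + 0.015784) = 7.62·4.538823 = 34.585831 m
LSR: p² = d² − 2 + 2cos(α−β) + 2d(sin α + sin β) = 22.856535; p = √p² = 4.780851; φ = atan2(−cos α − cos β, d + sin α + sin β) − atan2(−2, p) = 0.119421 rad; t = (φ − α) mod 2π = 5.280230 rad, q = (φ − β) mod 2π = 0.306042 rad → L = 7.62·(5.280230 + 4.780851 + 0.306042) = 7.62·10.367123 = 78.997475 m
RSL: p² = d² − 2 + 2cos(α−β) − 2d(sin α + sin β) = 10.635686; p = √p² = 3.261240; φ = atan2(cos α + cos β, d − sin α − sin β) − atan2(2, p) = -0.170913 rad; t = (α − φ) mod 2π = 1.293289 rad, q = (β − φ) mod 2π = 6.267478 rad → L = 7.62·(1.293289 + 3.261240 + 6.267478) = 7.62·10.822007 = 82.463693 m
RLR: c = (6 − d² + 2cos(α−β) + 2d(sin α − sin β))/8 = -0.303972; p = 2π − arccos c = 4.403530 rad; φ = atan2(cos α − cos β, d − sin α + sin β) = -0.170837 rad; t = (α − φ + p/2) mod 2π = 3.494978 rad, q = (α − β − t + p) mod 2π = 2.217549 rad → L = 7.62·(3.494978 + 4.403530 + 2.217549) = 7.62·10.116057 = 77.084351 m
LRL: c = (6 − d² + 2cos(α−β) − 2d(sin α − sin β))/8 = -2.623737, |c| > 1 → infeasible
Shortest: RSR with L = 34.585831 m ≈ 34.5858 m
Convert RSR to answer units (arcs ×180/π): t = 1.293213·180/π = 74.0956°, p = ρ·p = 7.62·3.229826 = 24.6113 m, q = 0.015784·180/π = 0.9044°, L = 34.5858 m.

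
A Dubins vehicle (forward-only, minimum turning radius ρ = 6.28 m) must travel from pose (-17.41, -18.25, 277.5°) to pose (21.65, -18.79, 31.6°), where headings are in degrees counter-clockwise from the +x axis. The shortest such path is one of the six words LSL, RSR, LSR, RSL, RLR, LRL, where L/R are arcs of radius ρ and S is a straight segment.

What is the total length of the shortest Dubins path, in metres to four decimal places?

Let ψ = atan2(Δy, Δx) = atan2(-0.54, 39.06) = -0.7921° be the start→goal bearing.
Normalize: d = |goal − start| / ρ = 39.063733/6.28 = 6.220340, α = (θ_start − ψ) mod 360° = 278.2921° = 4.857113 rad, β = (θ_goal − ψ) mod 360° = 32.3921° = 0.565348 rad.
Common terms: sin α = -0.989546, cos α = 0.144219, sin β = 0.535710, cos β = 0.844402, cos(α−β) = -0.408330, d² = 38.692624. Work in radians in the unit-radius frame; every candidate has L = ρ·(t + p + q).
LSL: p² = 2 + d² − 2cos(α−β) + 2d(sin α − sin β) = 22.534071; p = √p² = 4.747006; φ = atan2(cos β − cos α, d + sin α − sin β) = 0.148040 rad; t = (φ − α) mod 2π = 1.574113 rad, q = (β − φ) mod 2π = 0.417308 rad → L = 6.28·(1.574113 + 4.747006 + 0.417308) = 6.28·6.738427 = 42.317323 m
RSR: p² = 2 + d² − 2cos(α−β) + 2d(sin β − sin α) = 60.484500; p = √p² = 7.777178; φ = atan2(cos α − cos β, d − sin α + sin β) = -0.090153 rad; t = (α − φ) mod 2π = 4.947265 rad, q = (φ − β) mod 2π = 5.627685 rad → L = 6.28·(4.947265 + 7.777178 + 5.627685) = 6.28·18.352128 = 115.251364 m
LSR: p² = d² − 2 + 2cos(α−β) + 2d(sin α + sin β) = 30.229935; p = √p² = 5.498176; φ = atan2(−cos α − cos β, d + sin α + sin β) − atan2(−2, p) = 0.179086 rad; t = (φ − α) mod 2π = 1.605159 rad, q = (φ − β) mod 2π = 5.896923 rad → L = 6.28·(1.605159 + 5.498176 + 5.896923) = 6.28·13.000258 = 81.641619 m
RSL: p² = d² − 2 + 2cos(α−β) − 2d(sin α + sin β) = 41.521992; p = √p² = 6.443756; φ = atan2(cos α + cos β, d − sin α − sin β) − atan2(2, p) = -0.153893 rad; t = (α − φ) mod 2π = 5.011006 rad, q = (β − φ) mod 2π = 0.719242 rad → L = 6.28·(5.011006 + 6.443756 + 0.719242) = 6.28·12.174004 = 76.452743 m
RLR: c = (6 − d² + 2cos(α−β) + 2d(sin α − sin β))/8 = -6.560563, |c| > 1 → infeasible
LRL: c = (6 − d² + 2cos(α−β) − 2d(sin α − sin β))/8 = -1.816759, |c| > 1 → infeasible
Shortest: LSL with L = 42.317323 m ≈ 42.3173 m

42.3173 m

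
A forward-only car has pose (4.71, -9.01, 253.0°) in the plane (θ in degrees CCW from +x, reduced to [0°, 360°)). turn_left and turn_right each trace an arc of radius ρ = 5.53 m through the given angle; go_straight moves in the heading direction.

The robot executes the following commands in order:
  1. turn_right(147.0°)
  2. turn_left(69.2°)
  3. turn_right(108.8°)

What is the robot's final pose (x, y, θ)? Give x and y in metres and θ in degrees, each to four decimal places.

(-15.3519, 2.7934, 66.4000°)

set_pose: (x, y, θ) = (4.7100, -9.0100, 253.0000°), ρ = 5.53
turn_right(147.0°): centre at ρ to the right, rotate −147.0° → (-5.8941, -8.9175, 106.0000°)
turn_left(69.2°): centre at ρ to the left, rotate +69.2° → (-10.7472, -4.9311, 175.2000°)
turn_right(108.8°): centre at ρ to the right, rotate −108.8° → (-15.3519, 2.7934, 66.4000°)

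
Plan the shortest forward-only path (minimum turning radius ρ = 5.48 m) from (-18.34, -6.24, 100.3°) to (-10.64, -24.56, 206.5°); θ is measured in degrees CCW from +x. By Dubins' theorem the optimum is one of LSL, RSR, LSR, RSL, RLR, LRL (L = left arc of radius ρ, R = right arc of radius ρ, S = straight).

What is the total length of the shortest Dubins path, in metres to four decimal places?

Let ψ = atan2(Δy, Δx) = atan2(-18.32, 7.70) = -67.2027° be the start→goal bearing.
Normalize: d = |goal − start| / ρ = 19.872403/5.48 = 3.626351, α = (θ_start − ψ) mod 360° = 167.5027° = 2.923474 rad, β = (θ_goal − ψ) mod 360° = 273.7027° = 4.777013 rad.
Common terms: sin α = 0.216393, cos α = -0.976306, sin β = -0.997913, cos β = 0.064579, cos(α−β) = -0.278991, d² = 13.150421. Work in radians in the unit-radius frame; every candidate has L = ρ·(t + p + q).
LSL: p² = 2 + d² − 2cos(α−β) + 2d(sin α − sin β) = 24.515403; p = √p² = 4.951303; φ = atan2(cos β − cos α, d + sin α − sin β) = 0.211805 rad; t = (φ − α) mod 2π = 3.571516 rad, q = (β − φ) mod 2π = 4.565209 rad → L = 5.48·(3.571516 + 4.951303 + 4.565209) = 5.48·13.088028 = 71.722394 m
RSR: p² = 2 + d² − 2cos(α−β) + 2d(sin β − sin α) = 6.901404; p = √p² = 2.627052; φ = atan2(cos α − cos β, d − sin α + sin β) = -0.407394 rad; t = (α − φ) mod 2π = 3.330868 rad, q = (φ − β) mod 2π = 1.098778 rad → L = 5.48·(3.330868 + 2.627052 + 1.098778) = 5.48·7.056698 = 38.670704 m
LSR: p² = d² − 2 + 2cos(α−β) + 2d(sin α + sin β) = 4.924314; p = √p² = 2.219079; φ = atan2(−cos α − cos β, d + sin α + sin β) − atan2(−2, p) = 1.043662 rad; t = (φ − α) mod 2π = 4.403374 rad, q = (φ − β) mod 2π = 2.549834 rad → L = 5.48·(4.403374 + 2.219079 + 2.549834) = 5.48·9.172287 = 50.264132 m
RSL: p² = d² − 2 + 2cos(α−β) − 2d(sin α + sin β) = 16.260564; p = √p² = 4.032439; φ = atan2(cos α + cos β, d − sin α − sin β) − atan2(2, p) = -0.664389 rad; t = (α − φ) mod 2π = 3.587863 rad, q = (β − φ) mod 2π = 5.441402 rad → L = 5.48·(3.587863 + 4.032439 + 5.441402) = 5.48·13.061704 = 71.578139 m
RLR: c = (6 − d² + 2cos(α−β) + 2d(sin α − sin β))/8 = 0.137325; p = 2π − arccos c = 4.850149 rad; φ = atan2(cos α − cos β, d − sin α + sin β) = -0.407394 rad; t = (α − φ + p/2) mod 2π = 5.755942 rad, q = (α − β − t + p) mod 2π = 3.523852 rad → L = 5.48·(5.755942 + 4.850149 + 3.523852) = 5.48·14.129943 = 77.432090 m
LRL: c = (6 − d² + 2cos(α−β) − 2d(sin α − sin β))/8 = -2.064425, |c| > 1 → infeasible
Shortest: RSR with L = 38.670704 m ≈ 38.6707 m

38.6707 m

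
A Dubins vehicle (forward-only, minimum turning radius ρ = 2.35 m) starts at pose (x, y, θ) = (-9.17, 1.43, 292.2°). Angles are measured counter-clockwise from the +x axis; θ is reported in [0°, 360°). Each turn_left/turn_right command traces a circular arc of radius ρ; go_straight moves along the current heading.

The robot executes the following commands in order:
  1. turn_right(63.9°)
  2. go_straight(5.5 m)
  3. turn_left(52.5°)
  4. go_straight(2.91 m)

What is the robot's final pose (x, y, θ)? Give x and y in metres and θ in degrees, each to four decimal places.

set_pose: (x, y, θ) = (-9.1700, 1.4300, 292.2000°), ρ = 2.35
turn_right(63.9°): centre at ρ to the right, rotate −63.9° → (-9.5912, -1.0212, 228.3000°)
go_straight(5.5): x += 5.5·cos θ, y += 5.5·sin θ → (-13.2500, -5.1277, 228.3000°)
turn_left(52.5°): centre at ρ to the left, rotate +52.5° → (-13.8037, -7.1314, 280.8000°)
go_straight(2.91): x += 2.91·cos θ, y += 2.91·sin θ → (-13.2585, -9.9898, 280.8000°)

(-13.2585, -9.9898, 280.8000°)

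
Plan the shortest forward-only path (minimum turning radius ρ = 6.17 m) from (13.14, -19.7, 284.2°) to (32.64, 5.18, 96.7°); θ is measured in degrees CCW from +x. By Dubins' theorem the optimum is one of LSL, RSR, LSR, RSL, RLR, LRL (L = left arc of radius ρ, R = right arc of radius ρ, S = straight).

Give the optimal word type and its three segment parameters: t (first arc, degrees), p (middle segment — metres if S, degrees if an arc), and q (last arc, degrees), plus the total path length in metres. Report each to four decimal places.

LSL: t = 147.7260°, p = 23.8221 m, q = 24.7740°, L = 42.3980 m

Let ψ = atan2(Δy, Δx) = atan2(24.88, 19.50) = 51.9120° be the start→goal bearing.
Normalize: d = |goal − start| / ρ = 31.611144/6.17 = 5.123362, α = (θ_start − ψ) mod 360° = 232.2880° = 4.054190 rad, β = (θ_goal − ψ) mod 360° = 44.7880° = 0.781698 rad.
Common terms: sin α = -0.791095, cos α = -0.611693, sin β = 0.704486, cos β = 0.709718, cos(α−β) = -0.991445, d² = 26.248838. Work in radians in the unit-radius frame; every candidate has L = ρ·(t + p + q).
LSL: p² = 2 + d² − 2cos(α−β) + 2d(sin α − sin β) = 14.906922; p = √p² = 3.860948; φ = atan2(cos β − cos α, d + sin α − sin β) = 0.349311 rad; t = (φ − α) mod 2π = 2.578306 rad, q = (β − φ) mod 2π = 0.432387 rad → L = 6.17·(2.578306 + 3.860948 + 0.432387) = 6.17·6.871641 = 42.398026 m
RSR: p² = 2 + d² − 2cos(α−β) + 2d(sin β − sin α) = 45.556534; p = √p² = 6.749558; φ = atan2(cos α − cos β, d − sin α + sin β) = -0.197050 rad; t = (α − φ) mod 2π = 4.251241 rad, q = (φ − β) mod 2π = 5.304437 rad → L = 6.17·(4.251241 + 6.749558 + 5.304437) = 6.17·16.305236 = 100.603305 m
LSR: p² = d² − 2 + 2cos(α−β) + 2d(sin α + sin β) = 21.378481; p = √p² = 4.623687; φ = atan2(−cos α − cos β, d + sin α + sin β) − atan2(−2, p) = 0.388793 rad; t = (φ − α) mod 2π = 2.617788 rad, q = (φ − β) mod 2π = 5.890280 rad → L = 6.17·(2.617788 + 4.623687 + 5.890280) = 6.17·13.131755 = 81.022928 m
RSL: p² = d² − 2 + 2cos(α−β) − 2d(sin α + sin β) = 23.153416; p = √p² = 4.811800; φ = atan2(cos α + cos β, d − sin α − sin β) − atan2(2, p) = -0.375107 rad; t = (α − φ) mod 2π = 4.429298 rad, q = (β − φ) mod 2π = 1.156806 rad → L = 6.17·(4.429298 + 4.811800 + 1.156806) = 6.17·10.397903 = 64.155062 m
RLR: c = (6 − d² + 2cos(α−β) + 2d(sin α − sin β))/8 = -4.694567, |c| > 1 → infeasible
LRL: c = (6 − d² + 2cos(α−β) − 2d(sin α − sin β))/8 = -0.863365; p = 2π − arccos c = 3.670488 rad; φ = atan2(cos β − cos α, d + sin α − sin β) = 0.349311 rad; t = (φ − α + p/2) mod 2π = 4.413550 rad, q = (β − α − t + p) mod 2π = 2.267631 rad → L = 6.17·(4.413550 + 3.670488 + 2.267631) = 6.17·10.351668 = 63.869792 m
Shortest: LSL with L = 42.398026 m ≈ 42.3980 m
Convert LSL to answer units (arcs ×180/π): t = 2.578306·180/π = 147.7260°, p = ρ·p = 6.17·3.860948 = 23.8221 m, q = 0.432387·180/π = 24.7740°, L = 42.3980 m.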